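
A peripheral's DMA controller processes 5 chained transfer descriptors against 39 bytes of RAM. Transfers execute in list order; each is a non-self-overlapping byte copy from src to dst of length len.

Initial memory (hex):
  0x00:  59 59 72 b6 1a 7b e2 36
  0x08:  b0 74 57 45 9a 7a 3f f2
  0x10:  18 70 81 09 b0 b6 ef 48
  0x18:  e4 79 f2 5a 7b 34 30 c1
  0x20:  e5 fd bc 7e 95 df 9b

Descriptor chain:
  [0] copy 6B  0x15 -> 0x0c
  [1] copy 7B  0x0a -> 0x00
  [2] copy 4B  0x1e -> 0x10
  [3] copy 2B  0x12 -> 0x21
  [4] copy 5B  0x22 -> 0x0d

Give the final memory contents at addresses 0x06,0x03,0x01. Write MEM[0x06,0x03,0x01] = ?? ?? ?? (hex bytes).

[0] 0x15->0x0c len=6 : b6 ef 48 e4 79 f2
[1] 0x0a->0x00 len=7 : 57 45 b6 ef 48 e4 79
[2] 0x1e->0x10 len=4 : 30 c1 e5 fd
[3] 0x12->0x21 len=2 : e5 fd
[4] 0x22->0x0d len=5 : fd 7e 95 df 9b
query mem[0x06]=0x79, mem[0x03]=0xef, mem[0x01]=0x45

MEM[0x06,0x03,0x01] = 79 ef 45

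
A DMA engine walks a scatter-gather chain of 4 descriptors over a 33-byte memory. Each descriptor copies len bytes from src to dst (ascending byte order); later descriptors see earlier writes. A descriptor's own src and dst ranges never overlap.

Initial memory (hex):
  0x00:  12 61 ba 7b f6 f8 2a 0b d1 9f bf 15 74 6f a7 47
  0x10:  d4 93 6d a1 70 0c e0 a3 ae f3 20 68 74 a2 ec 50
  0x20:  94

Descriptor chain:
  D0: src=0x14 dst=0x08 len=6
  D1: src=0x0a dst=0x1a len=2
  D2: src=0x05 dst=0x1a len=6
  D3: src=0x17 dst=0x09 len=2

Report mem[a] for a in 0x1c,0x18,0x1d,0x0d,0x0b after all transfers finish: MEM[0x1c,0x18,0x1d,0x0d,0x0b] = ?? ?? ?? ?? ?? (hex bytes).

MEM[0x1c,0x18,0x1d,0x0d,0x0b] = 0b ae 70 f3 a3

#0 dst[0x08+6] := {0x70,0x0c,0xe0,0xa3,0xae,0xf3}
#1 dst[0x1a+2] := {0xe0,0xa3}
#2 dst[0x1a+6] := {0xf8,0x2a,0x0b,0x70,0x0c,0xe0}
#3 dst[0x09+2] := {0xa3,0xae}
query mem[0x1c]=0x0b, mem[0x18]=0xae, mem[0x1d]=0x70, mem[0x0d]=0xf3, mem[0x0b]=0xa3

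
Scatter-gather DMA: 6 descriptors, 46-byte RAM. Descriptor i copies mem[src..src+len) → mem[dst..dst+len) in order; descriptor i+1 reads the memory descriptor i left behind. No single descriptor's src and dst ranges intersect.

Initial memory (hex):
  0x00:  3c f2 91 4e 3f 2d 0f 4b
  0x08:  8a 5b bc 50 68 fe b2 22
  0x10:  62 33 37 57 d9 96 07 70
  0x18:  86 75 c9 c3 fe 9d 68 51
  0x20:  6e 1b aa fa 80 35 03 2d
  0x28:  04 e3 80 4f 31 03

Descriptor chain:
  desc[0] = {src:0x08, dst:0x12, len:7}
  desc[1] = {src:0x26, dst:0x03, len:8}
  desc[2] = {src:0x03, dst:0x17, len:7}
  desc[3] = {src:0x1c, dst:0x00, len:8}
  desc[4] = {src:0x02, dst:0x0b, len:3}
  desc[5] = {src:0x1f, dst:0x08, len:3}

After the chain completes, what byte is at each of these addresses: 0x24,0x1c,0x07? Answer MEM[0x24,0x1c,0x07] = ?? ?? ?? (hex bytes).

MEM[0x24,0x1c,0x07] = 80 4f fa

#0 dst[0x12+7] := {0x8a,0x5b,0xbc,0x50,0x68,0xfe,0xb2}
#1 dst[0x03+8] := {0x03,0x2d,0x04,0xe3,0x80,0x4f,0x31,0x03}
#2 dst[0x17+7] := {0x03,0x2d,0x04,0xe3,0x80,0x4f,0x31}
#3 dst[0x00+8] := {0x4f,0x31,0x68,0x51,0x6e,0x1b,0xaa,0xfa}
#4 dst[0x0b+3] := {0x68,0x51,0x6e}
#5 dst[0x08+3] := {0x51,0x6e,0x1b}
query mem[0x24]=0x80, mem[0x1c]=0x4f, mem[0x07]=0xfa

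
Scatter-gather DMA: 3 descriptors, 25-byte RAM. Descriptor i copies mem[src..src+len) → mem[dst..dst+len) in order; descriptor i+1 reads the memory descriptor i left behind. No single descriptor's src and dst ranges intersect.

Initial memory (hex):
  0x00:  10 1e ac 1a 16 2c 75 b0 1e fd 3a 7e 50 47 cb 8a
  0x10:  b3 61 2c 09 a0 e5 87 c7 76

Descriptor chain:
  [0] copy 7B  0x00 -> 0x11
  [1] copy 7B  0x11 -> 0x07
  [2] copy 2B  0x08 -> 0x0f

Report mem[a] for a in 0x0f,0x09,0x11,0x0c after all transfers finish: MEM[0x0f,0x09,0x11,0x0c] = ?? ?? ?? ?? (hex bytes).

MEM[0x0f,0x09,0x11,0x0c] = 1e ac 10 2c

  after D0: wrote 7B at 0x11 = 101eac1a162c75
  after D1: wrote 7B at 0x07 = 101eac1a162c75
  after D2: wrote 2B at 0x0f = 1eac
query mem[0x0f]=0x1e, mem[0x09]=0xac, mem[0x11]=0x10, mem[0x0c]=0x2c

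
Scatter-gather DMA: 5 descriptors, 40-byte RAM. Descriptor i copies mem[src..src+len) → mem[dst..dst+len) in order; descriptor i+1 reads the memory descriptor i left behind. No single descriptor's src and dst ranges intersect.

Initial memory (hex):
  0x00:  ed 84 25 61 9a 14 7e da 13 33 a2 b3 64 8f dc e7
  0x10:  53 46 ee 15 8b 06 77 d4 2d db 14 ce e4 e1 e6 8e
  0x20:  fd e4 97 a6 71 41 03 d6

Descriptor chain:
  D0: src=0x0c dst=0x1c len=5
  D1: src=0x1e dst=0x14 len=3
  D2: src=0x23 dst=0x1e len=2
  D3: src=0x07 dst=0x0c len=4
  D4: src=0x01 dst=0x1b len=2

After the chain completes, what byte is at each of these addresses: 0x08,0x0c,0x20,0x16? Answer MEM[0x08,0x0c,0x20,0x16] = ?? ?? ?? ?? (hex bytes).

#0 dst[0x1c+5] := {0x64,0x8f,0xdc,0xe7,0x53}
#1 dst[0x14+3] := {0xdc,0xe7,0x53}
#2 dst[0x1e+2] := {0xa6,0x71}
#3 dst[0x0c+4] := {0xda,0x13,0x33,0xa2}
#4 dst[0x1b+2] := {0x84,0x25}
query mem[0x08]=0x13, mem[0x0c]=0xda, mem[0x20]=0x53, mem[0x16]=0x53

MEM[0x08,0x0c,0x20,0x16] = 13 da 53 53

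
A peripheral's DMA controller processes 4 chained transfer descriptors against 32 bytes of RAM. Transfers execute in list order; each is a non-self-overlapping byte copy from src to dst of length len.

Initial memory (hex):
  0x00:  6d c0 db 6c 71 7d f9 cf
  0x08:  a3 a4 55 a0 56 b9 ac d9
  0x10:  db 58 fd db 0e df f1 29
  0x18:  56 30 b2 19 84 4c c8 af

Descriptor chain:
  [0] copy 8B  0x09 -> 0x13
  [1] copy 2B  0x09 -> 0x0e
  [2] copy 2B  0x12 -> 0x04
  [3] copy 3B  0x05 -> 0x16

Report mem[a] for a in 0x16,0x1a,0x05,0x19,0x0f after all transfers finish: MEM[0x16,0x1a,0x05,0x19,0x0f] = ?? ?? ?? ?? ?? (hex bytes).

MEM[0x16,0x1a,0x05,0x19,0x0f] = a4 db a4 d9 55

  after D0: wrote 8B at 0x13 = a455a056b9acd9db
  after D1: wrote 2B at 0x0e = a455
  after D2: wrote 2B at 0x04 = fda4
  after D3: wrote 3B at 0x16 = a4f9cf
query mem[0x16]=0xa4, mem[0x1a]=0xdb, mem[0x05]=0xa4, mem[0x19]=0xd9, mem[0x0f]=0x55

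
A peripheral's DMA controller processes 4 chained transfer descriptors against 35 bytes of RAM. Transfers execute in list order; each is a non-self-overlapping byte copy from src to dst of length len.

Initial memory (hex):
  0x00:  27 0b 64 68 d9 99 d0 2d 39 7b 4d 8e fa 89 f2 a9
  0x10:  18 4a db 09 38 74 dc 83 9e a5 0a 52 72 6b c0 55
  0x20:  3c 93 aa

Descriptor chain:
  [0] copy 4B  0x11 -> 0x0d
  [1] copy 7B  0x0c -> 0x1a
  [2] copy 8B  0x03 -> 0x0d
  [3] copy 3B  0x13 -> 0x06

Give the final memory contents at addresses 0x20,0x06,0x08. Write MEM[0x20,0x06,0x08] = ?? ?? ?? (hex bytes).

MEM[0x20,0x06,0x08] = db 7b 74

[0] 0x11->0x0d len=4 : 4a db 09 38
[1] 0x0c->0x1a len=7 : fa 4a db 09 38 4a db
[2] 0x03->0x0d len=8 : 68 d9 99 d0 2d 39 7b 4d
[3] 0x13->0x06 len=3 : 7b 4d 74
query mem[0x20]=0xdb, mem[0x06]=0x7b, mem[0x08]=0x74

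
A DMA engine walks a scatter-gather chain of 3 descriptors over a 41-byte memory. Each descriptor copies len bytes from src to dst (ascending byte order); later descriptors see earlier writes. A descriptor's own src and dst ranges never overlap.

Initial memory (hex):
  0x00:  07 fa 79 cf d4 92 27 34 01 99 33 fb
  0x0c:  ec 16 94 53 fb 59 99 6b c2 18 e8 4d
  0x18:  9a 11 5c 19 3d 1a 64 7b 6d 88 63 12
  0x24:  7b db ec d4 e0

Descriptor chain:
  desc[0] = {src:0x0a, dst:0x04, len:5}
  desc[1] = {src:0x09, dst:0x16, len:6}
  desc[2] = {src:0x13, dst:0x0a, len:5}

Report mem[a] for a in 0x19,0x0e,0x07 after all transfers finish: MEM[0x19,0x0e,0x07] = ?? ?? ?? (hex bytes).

#0 dst[0x04+5] := {0x33,0xfb,0xec,0x16,0x94}
#1 dst[0x16+6] := {0x99,0x33,0xfb,0xec,0x16,0x94}
#2 dst[0x0a+5] := {0x6b,0xc2,0x18,0x99,0x33}
query mem[0x19]=0xec, mem[0x0e]=0x33, mem[0x07]=0x16

MEM[0x19,0x0e,0x07] = ec 33 16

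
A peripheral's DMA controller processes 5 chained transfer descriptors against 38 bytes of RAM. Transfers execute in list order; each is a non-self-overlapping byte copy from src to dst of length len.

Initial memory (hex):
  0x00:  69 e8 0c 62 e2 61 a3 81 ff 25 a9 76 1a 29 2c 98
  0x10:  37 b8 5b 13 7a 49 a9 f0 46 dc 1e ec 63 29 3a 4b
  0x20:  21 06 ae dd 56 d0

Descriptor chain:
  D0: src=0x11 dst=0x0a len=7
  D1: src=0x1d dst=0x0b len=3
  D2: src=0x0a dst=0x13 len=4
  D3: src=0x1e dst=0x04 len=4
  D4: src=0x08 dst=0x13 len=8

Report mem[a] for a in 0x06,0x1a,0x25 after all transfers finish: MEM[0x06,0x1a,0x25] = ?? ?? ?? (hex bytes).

[0] 0x11->0x0a len=7 : b8 5b 13 7a 49 a9 f0
[1] 0x1d->0x0b len=3 : 29 3a 4b
[2] 0x0a->0x13 len=4 : b8 29 3a 4b
[3] 0x1e->0x04 len=4 : 3a 4b 21 06
[4] 0x08->0x13 len=8 : ff 25 b8 29 3a 4b 49 a9
query mem[0x06]=0x21, mem[0x1a]=0xa9, mem[0x25]=0xd0

MEM[0x06,0x1a,0x25] = 21 a9 d0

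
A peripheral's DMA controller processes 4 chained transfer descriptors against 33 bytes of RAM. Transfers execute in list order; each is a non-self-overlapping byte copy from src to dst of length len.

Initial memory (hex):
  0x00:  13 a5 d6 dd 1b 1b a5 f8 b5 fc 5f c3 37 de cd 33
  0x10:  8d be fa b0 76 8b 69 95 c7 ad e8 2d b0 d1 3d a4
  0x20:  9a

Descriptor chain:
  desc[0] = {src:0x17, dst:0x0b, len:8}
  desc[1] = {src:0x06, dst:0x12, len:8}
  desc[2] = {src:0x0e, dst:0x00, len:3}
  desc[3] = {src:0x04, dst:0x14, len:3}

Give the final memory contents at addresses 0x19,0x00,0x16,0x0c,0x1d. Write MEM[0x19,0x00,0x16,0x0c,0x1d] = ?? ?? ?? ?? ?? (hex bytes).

D0: mem[0x0b..0x12] <- [95 c7 ad e8 2d b0 d1 3d]
D1: mem[0x12..0x19] <- [a5 f8 b5 fc 5f 95 c7 ad]
D2: mem[0x00..0x02] <- [e8 2d b0]
D3: mem[0x14..0x16] <- [1b 1b a5]
query mem[0x19]=0xad, mem[0x00]=0xe8, mem[0x16]=0xa5, mem[0x0c]=0xc7, mem[0x1d]=0xd1

MEM[0x19,0x00,0x16,0x0c,0x1d] = ad e8 a5 c7 d1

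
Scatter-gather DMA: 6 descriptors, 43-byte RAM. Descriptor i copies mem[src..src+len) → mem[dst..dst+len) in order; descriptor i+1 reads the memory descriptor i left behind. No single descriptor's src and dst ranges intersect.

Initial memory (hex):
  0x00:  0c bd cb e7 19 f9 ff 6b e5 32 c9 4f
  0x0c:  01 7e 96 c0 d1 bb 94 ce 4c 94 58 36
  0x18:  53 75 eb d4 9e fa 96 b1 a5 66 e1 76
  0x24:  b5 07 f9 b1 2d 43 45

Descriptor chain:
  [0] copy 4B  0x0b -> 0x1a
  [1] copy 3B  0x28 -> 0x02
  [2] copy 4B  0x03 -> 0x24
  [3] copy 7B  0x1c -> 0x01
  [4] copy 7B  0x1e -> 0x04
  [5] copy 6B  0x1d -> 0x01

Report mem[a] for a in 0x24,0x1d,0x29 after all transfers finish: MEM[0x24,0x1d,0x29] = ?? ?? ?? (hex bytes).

D0: mem[0x1a..0x1d] <- [4f 01 7e 96]
D1: mem[0x02..0x04] <- [2d 43 45]
D2: mem[0x24..0x27] <- [43 45 f9 ff]
D3: mem[0x01..0x07] <- [7e 96 96 b1 a5 66 e1]
D4: mem[0x04..0x0a] <- [96 b1 a5 66 e1 76 43]
D5: mem[0x01..0x06] <- [96 96 b1 a5 66 e1]
query mem[0x24]=0x43, mem[0x1d]=0x96, mem[0x29]=0x43

MEM[0x24,0x1d,0x29] = 43 96 43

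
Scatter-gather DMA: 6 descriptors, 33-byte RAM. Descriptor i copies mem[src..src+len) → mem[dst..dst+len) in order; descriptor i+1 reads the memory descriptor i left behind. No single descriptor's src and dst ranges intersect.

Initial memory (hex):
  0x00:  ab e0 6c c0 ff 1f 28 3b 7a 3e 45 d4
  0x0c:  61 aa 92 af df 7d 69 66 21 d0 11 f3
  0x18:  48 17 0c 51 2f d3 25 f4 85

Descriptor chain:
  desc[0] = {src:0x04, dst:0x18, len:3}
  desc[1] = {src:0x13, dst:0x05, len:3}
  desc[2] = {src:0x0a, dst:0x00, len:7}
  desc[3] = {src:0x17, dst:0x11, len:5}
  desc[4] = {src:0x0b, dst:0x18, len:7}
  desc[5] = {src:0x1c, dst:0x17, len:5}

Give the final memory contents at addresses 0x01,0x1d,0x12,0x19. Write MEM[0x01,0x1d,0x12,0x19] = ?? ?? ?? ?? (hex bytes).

[0] 0x04->0x18 len=3 : ff 1f 28
[1] 0x13->0x05 len=3 : 66 21 d0
[2] 0x0a->0x00 len=7 : 45 d4 61 aa 92 af df
[3] 0x17->0x11 len=5 : f3 ff 1f 28 51
[4] 0x0b->0x18 len=7 : d4 61 aa 92 af df f3
[5] 0x1c->0x17 len=5 : af df f3 f4 85
query mem[0x01]=0xd4, mem[0x1d]=0xdf, mem[0x12]=0xff, mem[0x19]=0xf3

MEM[0x01,0x1d,0x12,0x19] = d4 df ff f3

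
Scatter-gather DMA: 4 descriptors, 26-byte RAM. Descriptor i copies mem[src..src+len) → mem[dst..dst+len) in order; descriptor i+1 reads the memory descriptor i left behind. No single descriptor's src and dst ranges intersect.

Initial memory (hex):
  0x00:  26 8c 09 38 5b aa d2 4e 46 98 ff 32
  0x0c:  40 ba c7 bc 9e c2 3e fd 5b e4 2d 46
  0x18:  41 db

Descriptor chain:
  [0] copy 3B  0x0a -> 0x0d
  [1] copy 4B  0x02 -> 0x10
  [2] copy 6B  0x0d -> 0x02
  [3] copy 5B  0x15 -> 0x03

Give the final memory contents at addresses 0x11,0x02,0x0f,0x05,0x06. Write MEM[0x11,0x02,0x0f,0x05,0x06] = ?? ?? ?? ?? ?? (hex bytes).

MEM[0x11,0x02,0x0f,0x05,0x06] = 38 ff 40 46 41

[0] 0x0a->0x0d len=3 : ff 32 40
[1] 0x02->0x10 len=4 : 09 38 5b aa
[2] 0x0d->0x02 len=6 : ff 32 40 09 38 5b
[3] 0x15->0x03 len=5 : e4 2d 46 41 db
query mem[0x11]=0x38, mem[0x02]=0xff, mem[0x0f]=0x40, mem[0x05]=0x46, mem[0x06]=0x41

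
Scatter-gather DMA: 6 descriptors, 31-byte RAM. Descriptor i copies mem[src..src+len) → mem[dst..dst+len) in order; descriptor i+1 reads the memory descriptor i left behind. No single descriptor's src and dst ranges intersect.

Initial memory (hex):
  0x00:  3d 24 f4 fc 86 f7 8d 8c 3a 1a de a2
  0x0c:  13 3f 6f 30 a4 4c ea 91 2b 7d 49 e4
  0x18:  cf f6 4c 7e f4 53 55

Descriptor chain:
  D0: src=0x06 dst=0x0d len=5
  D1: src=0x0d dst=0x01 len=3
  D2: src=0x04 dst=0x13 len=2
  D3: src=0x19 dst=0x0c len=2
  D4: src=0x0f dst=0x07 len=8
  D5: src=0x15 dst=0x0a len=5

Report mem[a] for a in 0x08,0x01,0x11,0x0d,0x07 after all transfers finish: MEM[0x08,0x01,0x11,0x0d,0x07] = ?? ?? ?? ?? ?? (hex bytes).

MEM[0x08,0x01,0x11,0x0d,0x07] = 1a 8d de cf 3a

[0] 0x06->0x0d len=5 : 8d 8c 3a 1a de
[1] 0x0d->0x01 len=3 : 8d 8c 3a
[2] 0x04->0x13 len=2 : 86 f7
[3] 0x19->0x0c len=2 : f6 4c
[4] 0x0f->0x07 len=8 : 3a 1a de ea 86 f7 7d 49
[5] 0x15->0x0a len=5 : 7d 49 e4 cf f6
query mem[0x08]=0x1a, mem[0x01]=0x8d, mem[0x11]=0xde, mem[0x0d]=0xcf, mem[0x07]=0x3a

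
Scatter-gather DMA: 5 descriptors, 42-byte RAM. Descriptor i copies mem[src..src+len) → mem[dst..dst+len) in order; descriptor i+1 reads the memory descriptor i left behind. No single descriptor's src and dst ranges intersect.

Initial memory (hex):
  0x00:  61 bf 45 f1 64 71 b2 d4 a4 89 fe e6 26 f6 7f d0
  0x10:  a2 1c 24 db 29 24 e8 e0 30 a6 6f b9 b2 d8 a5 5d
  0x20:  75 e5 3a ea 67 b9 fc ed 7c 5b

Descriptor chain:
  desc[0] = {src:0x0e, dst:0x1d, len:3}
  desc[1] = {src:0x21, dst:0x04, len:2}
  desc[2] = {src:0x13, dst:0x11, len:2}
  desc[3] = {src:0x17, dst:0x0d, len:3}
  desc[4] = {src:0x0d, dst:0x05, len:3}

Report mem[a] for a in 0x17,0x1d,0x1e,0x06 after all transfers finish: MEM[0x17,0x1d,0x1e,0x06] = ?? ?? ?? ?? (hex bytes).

[0] 0x0e->0x1d len=3 : 7f d0 a2
[1] 0x21->0x04 len=2 : e5 3a
[2] 0x13->0x11 len=2 : db 29
[3] 0x17->0x0d len=3 : e0 30 a6
[4] 0x0d->0x05 len=3 : e0 30 a6
query mem[0x17]=0xe0, mem[0x1d]=0x7f, mem[0x1e]=0xd0, mem[0x06]=0x30

MEM[0x17,0x1d,0x1e,0x06] = e0 7f d0 30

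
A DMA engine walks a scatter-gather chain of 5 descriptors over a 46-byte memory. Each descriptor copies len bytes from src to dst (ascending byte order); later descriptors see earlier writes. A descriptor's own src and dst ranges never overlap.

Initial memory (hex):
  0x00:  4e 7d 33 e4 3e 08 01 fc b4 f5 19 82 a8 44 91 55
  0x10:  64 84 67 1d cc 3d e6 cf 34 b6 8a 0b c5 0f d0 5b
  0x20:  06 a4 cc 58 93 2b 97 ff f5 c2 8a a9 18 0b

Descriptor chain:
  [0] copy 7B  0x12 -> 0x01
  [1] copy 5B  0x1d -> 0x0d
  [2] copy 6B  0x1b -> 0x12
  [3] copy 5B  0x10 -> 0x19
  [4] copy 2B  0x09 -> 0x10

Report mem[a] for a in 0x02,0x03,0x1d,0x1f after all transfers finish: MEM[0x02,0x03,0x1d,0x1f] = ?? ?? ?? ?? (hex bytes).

D0: mem[0x01..0x07] <- [67 1d cc 3d e6 cf 34]
D1: mem[0x0d..0x11] <- [0f d0 5b 06 a4]
D2: mem[0x12..0x17] <- [0b c5 0f d0 5b 06]
D3: mem[0x19..0x1d] <- [06 a4 0b c5 0f]
D4: mem[0x10..0x11] <- [f5 19]
query mem[0x02]=0x1d, mem[0x03]=0xcc, mem[0x1d]=0x0f, mem[0x1f]=0x5b

MEM[0x02,0x03,0x1d,0x1f] = 1d cc 0f 5b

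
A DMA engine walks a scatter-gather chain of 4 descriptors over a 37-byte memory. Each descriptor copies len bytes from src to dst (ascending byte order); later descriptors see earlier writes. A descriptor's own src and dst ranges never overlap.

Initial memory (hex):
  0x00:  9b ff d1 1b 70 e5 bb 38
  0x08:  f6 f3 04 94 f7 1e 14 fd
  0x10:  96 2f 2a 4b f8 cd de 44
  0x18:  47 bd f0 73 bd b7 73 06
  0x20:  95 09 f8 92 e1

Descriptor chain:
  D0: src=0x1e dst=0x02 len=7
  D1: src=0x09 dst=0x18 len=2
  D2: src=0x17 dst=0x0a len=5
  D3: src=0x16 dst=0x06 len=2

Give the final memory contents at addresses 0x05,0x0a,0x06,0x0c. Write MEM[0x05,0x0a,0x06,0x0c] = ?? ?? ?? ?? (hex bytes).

MEM[0x05,0x0a,0x06,0x0c] = 09 44 de 04

D0: mem[0x02..0x08] <- [73 06 95 09 f8 92 e1]
D1: mem[0x18..0x19] <- [f3 04]
D2: mem[0x0a..0x0e] <- [44 f3 04 f0 73]
D3: mem[0x06..0x07] <- [de 44]
query mem[0x05]=0x09, mem[0x0a]=0x44, mem[0x06]=0xde, mem[0x0c]=0x04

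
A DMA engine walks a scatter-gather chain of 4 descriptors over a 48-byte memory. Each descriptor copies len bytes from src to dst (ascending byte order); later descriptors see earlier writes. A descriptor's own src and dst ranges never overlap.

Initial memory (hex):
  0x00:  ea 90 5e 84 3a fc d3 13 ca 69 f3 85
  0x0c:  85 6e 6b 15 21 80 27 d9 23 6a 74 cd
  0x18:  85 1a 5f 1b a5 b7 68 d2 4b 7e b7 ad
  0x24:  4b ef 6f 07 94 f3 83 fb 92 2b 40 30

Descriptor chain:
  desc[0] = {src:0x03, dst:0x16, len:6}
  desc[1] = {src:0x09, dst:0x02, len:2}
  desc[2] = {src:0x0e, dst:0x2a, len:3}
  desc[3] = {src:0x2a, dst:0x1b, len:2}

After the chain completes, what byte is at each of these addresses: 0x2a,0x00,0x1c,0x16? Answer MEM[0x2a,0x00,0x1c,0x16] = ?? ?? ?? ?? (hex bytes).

  after D0: wrote 6B at 0x16 = 843afcd313ca
  after D1: wrote 2B at 0x02 = 69f3
  after D2: wrote 3B at 0x2a = 6b1521
  after D3: wrote 2B at 0x1b = 6b15
query mem[0x2a]=0x6b, mem[0x00]=0xea, mem[0x1c]=0x15, mem[0x16]=0x84

MEM[0x2a,0x00,0x1c,0x16] = 6b ea 15 84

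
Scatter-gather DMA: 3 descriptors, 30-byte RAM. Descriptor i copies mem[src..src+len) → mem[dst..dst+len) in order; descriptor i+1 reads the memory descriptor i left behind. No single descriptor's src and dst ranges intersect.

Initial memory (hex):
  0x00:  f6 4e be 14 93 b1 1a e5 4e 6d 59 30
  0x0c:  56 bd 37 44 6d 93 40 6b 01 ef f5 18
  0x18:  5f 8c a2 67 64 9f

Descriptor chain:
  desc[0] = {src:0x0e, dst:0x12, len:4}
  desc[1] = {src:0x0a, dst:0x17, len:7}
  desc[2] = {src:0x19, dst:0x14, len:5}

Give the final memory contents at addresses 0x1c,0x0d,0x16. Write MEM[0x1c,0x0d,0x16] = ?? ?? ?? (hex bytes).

MEM[0x1c,0x0d,0x16] = 44 bd 37

D0: mem[0x12..0x15] <- [37 44 6d 93]
D1: mem[0x17..0x1d] <- [59 30 56 bd 37 44 6d]
D2: mem[0x14..0x18] <- [56 bd 37 44 6d]
query mem[0x1c]=0x44, mem[0x0d]=0xbd, mem[0x16]=0x37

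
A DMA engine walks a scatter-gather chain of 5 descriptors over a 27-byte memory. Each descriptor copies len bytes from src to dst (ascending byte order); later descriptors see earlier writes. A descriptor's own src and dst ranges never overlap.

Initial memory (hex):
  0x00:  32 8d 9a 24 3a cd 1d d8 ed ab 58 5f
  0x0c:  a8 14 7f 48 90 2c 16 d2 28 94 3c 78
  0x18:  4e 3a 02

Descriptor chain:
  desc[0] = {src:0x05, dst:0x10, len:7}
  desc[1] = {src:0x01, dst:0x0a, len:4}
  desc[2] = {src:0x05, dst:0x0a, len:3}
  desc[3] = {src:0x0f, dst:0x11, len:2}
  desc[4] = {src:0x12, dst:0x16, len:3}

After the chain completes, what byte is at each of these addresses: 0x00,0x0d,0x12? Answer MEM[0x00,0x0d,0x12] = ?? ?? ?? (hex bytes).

MEM[0x00,0x0d,0x12] = 32 3a cd

#0 dst[0x10+7] := {0xcd,0x1d,0xd8,0xed,0xab,0x58,0x5f}
#1 dst[0x0a+4] := {0x8d,0x9a,0x24,0x3a}
#2 dst[0x0a+3] := {0xcd,0x1d,0xd8}
#3 dst[0x11+2] := {0x48,0xcd}
#4 dst[0x16+3] := {0xcd,0xed,0xab}
query mem[0x00]=0x32, mem[0x0d]=0x3a, mem[0x12]=0xcd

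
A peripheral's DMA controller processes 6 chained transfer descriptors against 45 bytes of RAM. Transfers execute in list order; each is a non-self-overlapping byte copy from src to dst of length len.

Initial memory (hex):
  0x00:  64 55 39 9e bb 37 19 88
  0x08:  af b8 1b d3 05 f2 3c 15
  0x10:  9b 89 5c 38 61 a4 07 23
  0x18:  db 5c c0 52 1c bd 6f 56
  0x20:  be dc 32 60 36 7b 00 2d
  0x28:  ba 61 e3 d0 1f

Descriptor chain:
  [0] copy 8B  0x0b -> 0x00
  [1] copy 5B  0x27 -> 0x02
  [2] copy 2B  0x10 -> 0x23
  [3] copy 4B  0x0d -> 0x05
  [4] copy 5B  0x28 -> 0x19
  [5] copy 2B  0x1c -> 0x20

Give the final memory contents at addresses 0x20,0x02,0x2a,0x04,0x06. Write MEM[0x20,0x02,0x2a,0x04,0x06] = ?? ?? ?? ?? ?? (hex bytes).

MEM[0x20,0x02,0x2a,0x04,0x06] = d0 2d e3 61 3c

#0 dst[0x00+8] := {0xd3,0x05,0xf2,0x3c,0x15,0x9b,0x89,0x5c}
#1 dst[0x02+5] := {0x2d,0xba,0x61,0xe3,0xd0}
#2 dst[0x23+2] := {0x9b,0x89}
#3 dst[0x05+4] := {0xf2,0x3c,0x15,0x9b}
#4 dst[0x19+5] := {0xba,0x61,0xe3,0xd0,0x1f}
#5 dst[0x20+2] := {0xd0,0x1f}
query mem[0x20]=0xd0, mem[0x02]=0x2d, mem[0x2a]=0xe3, mem[0x04]=0x61, mem[0x06]=0x3c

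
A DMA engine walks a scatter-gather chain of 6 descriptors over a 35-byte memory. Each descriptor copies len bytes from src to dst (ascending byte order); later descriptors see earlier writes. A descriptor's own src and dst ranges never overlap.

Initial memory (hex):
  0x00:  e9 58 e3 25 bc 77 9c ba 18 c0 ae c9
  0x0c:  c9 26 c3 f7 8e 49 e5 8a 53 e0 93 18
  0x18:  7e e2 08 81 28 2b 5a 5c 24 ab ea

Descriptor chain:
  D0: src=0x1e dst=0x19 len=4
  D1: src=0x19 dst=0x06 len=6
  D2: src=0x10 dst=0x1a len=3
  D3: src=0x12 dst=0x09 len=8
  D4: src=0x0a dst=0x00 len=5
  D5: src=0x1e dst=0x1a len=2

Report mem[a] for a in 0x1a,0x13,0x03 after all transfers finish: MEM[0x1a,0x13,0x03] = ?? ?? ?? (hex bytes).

MEM[0x1a,0x13,0x03] = 5a 8a 93

#0 dst[0x19+4] := {0x5a,0x5c,0x24,0xab}
#1 dst[0x06+6] := {0x5a,0x5c,0x24,0xab,0x2b,0x5a}
#2 dst[0x1a+3] := {0x8e,0x49,0xe5}
#3 dst[0x09+8] := {0xe5,0x8a,0x53,0xe0,0x93,0x18,0x7e,0x5a}
#4 dst[0x00+5] := {0x8a,0x53,0xe0,0x93,0x18}
#5 dst[0x1a+2] := {0x5a,0x5c}
query mem[0x1a]=0x5a, mem[0x13]=0x8a, mem[0x03]=0x93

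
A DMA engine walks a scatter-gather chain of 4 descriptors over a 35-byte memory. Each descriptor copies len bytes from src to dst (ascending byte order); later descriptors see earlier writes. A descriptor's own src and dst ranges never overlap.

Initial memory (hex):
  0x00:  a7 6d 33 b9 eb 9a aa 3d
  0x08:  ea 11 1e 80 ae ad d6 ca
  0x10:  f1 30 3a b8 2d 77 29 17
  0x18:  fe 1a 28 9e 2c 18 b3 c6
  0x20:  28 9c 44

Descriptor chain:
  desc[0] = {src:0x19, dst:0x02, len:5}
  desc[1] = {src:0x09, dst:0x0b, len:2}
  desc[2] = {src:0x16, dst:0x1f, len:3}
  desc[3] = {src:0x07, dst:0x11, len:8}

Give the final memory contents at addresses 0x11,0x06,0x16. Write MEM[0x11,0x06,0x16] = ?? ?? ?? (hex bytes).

MEM[0x11,0x06,0x16] = 3d 18 1e

  after D0: wrote 5B at 0x02 = 1a289e2c18
  after D1: wrote 2B at 0x0b = 111e
  after D2: wrote 3B at 0x1f = 2917fe
  after D3: wrote 8B at 0x11 = 3dea111e111eadd6
query mem[0x11]=0x3d, mem[0x06]=0x18, mem[0x16]=0x1e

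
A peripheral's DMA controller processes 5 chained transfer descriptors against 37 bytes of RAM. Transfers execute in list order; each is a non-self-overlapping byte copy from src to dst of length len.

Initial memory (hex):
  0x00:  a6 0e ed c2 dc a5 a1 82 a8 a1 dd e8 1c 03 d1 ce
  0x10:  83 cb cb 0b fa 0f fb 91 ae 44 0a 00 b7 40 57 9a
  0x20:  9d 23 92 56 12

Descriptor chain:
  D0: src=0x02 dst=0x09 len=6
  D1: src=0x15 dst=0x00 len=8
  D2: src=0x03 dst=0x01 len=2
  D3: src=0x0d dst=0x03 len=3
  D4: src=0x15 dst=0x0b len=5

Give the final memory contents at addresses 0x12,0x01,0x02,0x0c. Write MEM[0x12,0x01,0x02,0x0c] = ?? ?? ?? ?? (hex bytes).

[0] 0x02->0x09 len=6 : ed c2 dc a5 a1 82
[1] 0x15->0x00 len=8 : 0f fb 91 ae 44 0a 00 b7
[2] 0x03->0x01 len=2 : ae 44
[3] 0x0d->0x03 len=3 : a1 82 ce
[4] 0x15->0x0b len=5 : 0f fb 91 ae 44
query mem[0x12]=0xcb, mem[0x01]=0xae, mem[0x02]=0x44, mem[0x0c]=0xfb

MEM[0x12,0x01,0x02,0x0c] = cb ae 44 fb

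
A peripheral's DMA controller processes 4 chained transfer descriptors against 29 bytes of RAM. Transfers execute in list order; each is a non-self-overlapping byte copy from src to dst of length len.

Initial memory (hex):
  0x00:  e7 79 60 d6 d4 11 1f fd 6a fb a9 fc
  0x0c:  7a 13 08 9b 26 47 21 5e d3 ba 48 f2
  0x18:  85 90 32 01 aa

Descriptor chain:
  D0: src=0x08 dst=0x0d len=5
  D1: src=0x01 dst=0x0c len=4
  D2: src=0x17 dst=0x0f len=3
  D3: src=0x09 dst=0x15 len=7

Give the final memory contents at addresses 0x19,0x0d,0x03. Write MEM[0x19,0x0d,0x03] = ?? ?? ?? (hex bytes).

#0 dst[0x0d+5] := {0x6a,0xfb,0xa9,0xfc,0x7a}
#1 dst[0x0c+4] := {0x79,0x60,0xd6,0xd4}
#2 dst[0x0f+3] := {0xf2,0x85,0x90}
#3 dst[0x15+7] := {0xfb,0xa9,0xfc,0x79,0x60,0xd6,0xf2}
query mem[0x19]=0x60, mem[0x0d]=0x60, mem[0x03]=0xd6

MEM[0x19,0x0d,0x03] = 60 60 d6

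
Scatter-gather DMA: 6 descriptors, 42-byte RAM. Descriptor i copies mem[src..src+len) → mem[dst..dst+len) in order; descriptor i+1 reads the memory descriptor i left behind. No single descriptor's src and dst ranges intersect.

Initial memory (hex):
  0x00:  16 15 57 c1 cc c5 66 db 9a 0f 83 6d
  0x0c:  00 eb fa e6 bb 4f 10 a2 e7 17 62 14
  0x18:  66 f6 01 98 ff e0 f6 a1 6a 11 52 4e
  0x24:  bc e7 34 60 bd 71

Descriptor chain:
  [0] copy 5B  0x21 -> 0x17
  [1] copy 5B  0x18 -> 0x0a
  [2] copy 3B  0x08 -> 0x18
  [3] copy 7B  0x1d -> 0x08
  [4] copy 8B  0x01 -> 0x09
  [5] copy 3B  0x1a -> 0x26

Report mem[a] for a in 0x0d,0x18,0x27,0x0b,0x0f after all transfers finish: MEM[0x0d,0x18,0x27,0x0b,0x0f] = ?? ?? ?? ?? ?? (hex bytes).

D0: mem[0x17..0x1b] <- [11 52 4e bc e7]
D1: mem[0x0a..0x0e] <- [52 4e bc e7 ff]
D2: mem[0x18..0x1a] <- [9a 0f 52]
D3: mem[0x08..0x0e] <- [e0 f6 a1 6a 11 52 4e]
D4: mem[0x09..0x10] <- [15 57 c1 cc c5 66 db e0]
D5: mem[0x26..0x28] <- [52 e7 ff]
query mem[0x0d]=0xc5, mem[0x18]=0x9a, mem[0x27]=0xe7, mem[0x0b]=0xc1, mem[0x0f]=0xdb

MEM[0x0d,0x18,0x27,0x0b,0x0f] = c5 9a e7 c1 db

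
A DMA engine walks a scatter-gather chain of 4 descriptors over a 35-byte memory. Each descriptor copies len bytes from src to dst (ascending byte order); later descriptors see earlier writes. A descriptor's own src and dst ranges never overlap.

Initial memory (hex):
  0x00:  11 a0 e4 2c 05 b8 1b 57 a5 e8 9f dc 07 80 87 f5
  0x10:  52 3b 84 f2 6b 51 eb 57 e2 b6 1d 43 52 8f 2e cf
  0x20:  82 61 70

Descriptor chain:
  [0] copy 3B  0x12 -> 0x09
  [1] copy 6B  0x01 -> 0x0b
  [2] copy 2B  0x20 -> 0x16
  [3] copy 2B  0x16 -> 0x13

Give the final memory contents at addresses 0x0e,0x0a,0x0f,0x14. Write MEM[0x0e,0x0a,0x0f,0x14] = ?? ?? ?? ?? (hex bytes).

MEM[0x0e,0x0a,0x0f,0x14] = 05 f2 b8 61

[0] 0x12->0x09 len=3 : 84 f2 6b
[1] 0x01->0x0b len=6 : a0 e4 2c 05 b8 1b
[2] 0x20->0x16 len=2 : 82 61
[3] 0x16->0x13 len=2 : 82 61
query mem[0x0e]=0x05, mem[0x0a]=0xf2, mem[0x0f]=0xb8, mem[0x14]=0x61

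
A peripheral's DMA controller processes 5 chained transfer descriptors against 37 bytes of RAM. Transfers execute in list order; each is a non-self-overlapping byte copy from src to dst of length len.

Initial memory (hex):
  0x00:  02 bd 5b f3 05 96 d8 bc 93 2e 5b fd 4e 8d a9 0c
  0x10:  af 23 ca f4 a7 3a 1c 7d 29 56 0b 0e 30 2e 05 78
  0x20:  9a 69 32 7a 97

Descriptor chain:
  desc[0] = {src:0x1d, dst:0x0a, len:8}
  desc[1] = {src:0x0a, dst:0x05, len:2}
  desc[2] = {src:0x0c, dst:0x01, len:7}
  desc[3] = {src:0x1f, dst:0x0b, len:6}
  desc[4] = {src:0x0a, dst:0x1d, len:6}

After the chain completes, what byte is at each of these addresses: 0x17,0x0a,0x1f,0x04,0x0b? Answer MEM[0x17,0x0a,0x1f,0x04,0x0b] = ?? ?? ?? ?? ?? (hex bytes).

D0: mem[0x0a..0x11] <- [2e 05 78 9a 69 32 7a 97]
D1: mem[0x05..0x06] <- [2e 05]
D2: mem[0x01..0x07] <- [78 9a 69 32 7a 97 ca]
D3: mem[0x0b..0x10] <- [78 9a 69 32 7a 97]
D4: mem[0x1d..0x22] <- [2e 78 9a 69 32 7a]
query mem[0x17]=0x7d, mem[0x0a]=0x2e, mem[0x1f]=0x9a, mem[0x04]=0x32, mem[0x0b]=0x78

MEM[0x17,0x0a,0x1f,0x04,0x0b] = 7d 2e 9a 32 78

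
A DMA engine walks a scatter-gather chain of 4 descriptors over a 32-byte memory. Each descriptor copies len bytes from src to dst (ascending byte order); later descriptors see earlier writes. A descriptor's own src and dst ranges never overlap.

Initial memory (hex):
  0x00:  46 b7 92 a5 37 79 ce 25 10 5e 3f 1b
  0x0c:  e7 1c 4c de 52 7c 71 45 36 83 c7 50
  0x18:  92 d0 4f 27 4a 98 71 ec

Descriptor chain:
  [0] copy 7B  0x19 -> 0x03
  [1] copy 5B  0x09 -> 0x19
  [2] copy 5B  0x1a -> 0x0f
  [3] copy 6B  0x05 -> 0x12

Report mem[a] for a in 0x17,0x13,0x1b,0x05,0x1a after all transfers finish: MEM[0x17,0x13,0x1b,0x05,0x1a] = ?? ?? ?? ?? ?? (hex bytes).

D0: mem[0x03..0x09] <- [d0 4f 27 4a 98 71 ec]
D1: mem[0x19..0x1d] <- [ec 3f 1b e7 1c]
D2: mem[0x0f..0x13] <- [3f 1b e7 1c 71]
D3: mem[0x12..0x17] <- [27 4a 98 71 ec 3f]
query mem[0x17]=0x3f, mem[0x13]=0x4a, mem[0x1b]=0x1b, mem[0x05]=0x27, mem[0x1a]=0x3f

MEM[0x17,0x13,0x1b,0x05,0x1a] = 3f 4a 1b 27 3f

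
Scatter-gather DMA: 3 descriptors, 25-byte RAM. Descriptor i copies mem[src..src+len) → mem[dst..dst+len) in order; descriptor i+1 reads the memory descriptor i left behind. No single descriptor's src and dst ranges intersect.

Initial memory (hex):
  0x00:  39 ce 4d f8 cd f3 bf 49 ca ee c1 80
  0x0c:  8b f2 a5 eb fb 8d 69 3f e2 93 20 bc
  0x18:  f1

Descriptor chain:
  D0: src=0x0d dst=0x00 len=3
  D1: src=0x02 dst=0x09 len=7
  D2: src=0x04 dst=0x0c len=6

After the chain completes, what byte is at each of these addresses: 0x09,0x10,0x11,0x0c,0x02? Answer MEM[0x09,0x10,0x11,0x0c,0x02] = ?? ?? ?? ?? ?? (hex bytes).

MEM[0x09,0x10,0x11,0x0c,0x02] = eb ca eb cd eb

[0] 0x0d->0x00 len=3 : f2 a5 eb
[1] 0x02->0x09 len=7 : eb f8 cd f3 bf 49 ca
[2] 0x04->0x0c len=6 : cd f3 bf 49 ca eb
query mem[0x09]=0xeb, mem[0x10]=0xca, mem[0x11]=0xeb, mem[0x0c]=0xcd, mem[0x02]=0xeb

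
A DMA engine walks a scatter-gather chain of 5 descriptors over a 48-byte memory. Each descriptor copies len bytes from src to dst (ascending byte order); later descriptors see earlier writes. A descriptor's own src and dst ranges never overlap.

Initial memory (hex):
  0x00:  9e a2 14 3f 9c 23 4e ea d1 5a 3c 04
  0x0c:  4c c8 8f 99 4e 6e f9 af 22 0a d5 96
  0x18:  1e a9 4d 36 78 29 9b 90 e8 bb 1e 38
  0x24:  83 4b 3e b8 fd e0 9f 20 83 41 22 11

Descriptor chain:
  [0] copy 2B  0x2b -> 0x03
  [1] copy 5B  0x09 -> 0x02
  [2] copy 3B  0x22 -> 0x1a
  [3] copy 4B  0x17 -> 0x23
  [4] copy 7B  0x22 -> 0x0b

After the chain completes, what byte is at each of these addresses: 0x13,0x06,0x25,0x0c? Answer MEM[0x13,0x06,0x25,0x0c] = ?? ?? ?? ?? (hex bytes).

MEM[0x13,0x06,0x25,0x0c] = af c8 a9 96

#0 dst[0x03+2] := {0x20,0x83}
#1 dst[0x02+5] := {0x5a,0x3c,0x04,0x4c,0xc8}
#2 dst[0x1a+3] := {0x1e,0x38,0x83}
#3 dst[0x23+4] := {0x96,0x1e,0xa9,0x1e}
#4 dst[0x0b+7] := {0x1e,0x96,0x1e,0xa9,0x1e,0xb8,0xfd}
query mem[0x13]=0xaf, mem[0x06]=0xc8, mem[0x25]=0xa9, mem[0x0c]=0x96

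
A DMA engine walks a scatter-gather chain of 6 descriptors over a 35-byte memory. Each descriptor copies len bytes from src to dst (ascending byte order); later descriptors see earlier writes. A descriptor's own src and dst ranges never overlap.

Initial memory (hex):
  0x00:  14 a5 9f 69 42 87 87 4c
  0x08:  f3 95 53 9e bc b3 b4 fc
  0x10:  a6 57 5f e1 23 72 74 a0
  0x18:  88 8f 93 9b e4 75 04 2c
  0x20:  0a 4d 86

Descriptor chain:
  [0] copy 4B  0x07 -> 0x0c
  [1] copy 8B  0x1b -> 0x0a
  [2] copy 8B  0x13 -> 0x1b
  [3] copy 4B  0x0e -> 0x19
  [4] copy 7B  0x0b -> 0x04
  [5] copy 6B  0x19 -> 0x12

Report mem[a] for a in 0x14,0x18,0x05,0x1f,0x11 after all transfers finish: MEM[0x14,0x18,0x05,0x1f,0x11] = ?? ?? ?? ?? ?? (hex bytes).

MEM[0x14,0x18,0x05,0x1f,0x11] = 4d 88 75 a0 86

[0] 0x07->0x0c len=4 : 4c f3 95 53
[1] 0x1b->0x0a len=8 : 9b e4 75 04 2c 0a 4d 86
[2] 0x13->0x1b len=8 : e1 23 72 74 a0 88 8f 93
[3] 0x0e->0x19 len=4 : 2c 0a 4d 86
[4] 0x0b->0x04 len=7 : e4 75 04 2c 0a 4d 86
[5] 0x19->0x12 len=6 : 2c 0a 4d 86 72 74
query mem[0x14]=0x4d, mem[0x18]=0x88, mem[0x05]=0x75, mem[0x1f]=0xa0, mem[0x11]=0x86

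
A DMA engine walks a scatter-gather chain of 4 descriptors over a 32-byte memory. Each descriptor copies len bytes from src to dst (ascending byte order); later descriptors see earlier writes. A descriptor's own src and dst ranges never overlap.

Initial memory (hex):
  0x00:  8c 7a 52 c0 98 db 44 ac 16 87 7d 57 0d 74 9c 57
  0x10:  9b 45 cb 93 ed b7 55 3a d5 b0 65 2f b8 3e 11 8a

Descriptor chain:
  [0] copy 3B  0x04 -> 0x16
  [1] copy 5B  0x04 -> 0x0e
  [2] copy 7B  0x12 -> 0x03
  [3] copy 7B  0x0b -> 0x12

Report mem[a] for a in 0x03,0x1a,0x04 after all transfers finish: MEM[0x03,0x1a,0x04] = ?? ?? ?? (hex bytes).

MEM[0x03,0x1a,0x04] = 16 65 93

[0] 0x04->0x16 len=3 : 98 db 44
[1] 0x04->0x0e len=5 : 98 db 44 ac 16
[2] 0x12->0x03 len=7 : 16 93 ed b7 98 db 44
[3] 0x0b->0x12 len=7 : 57 0d 74 98 db 44 ac
query mem[0x03]=0x16, mem[0x1a]=0x65, mem[0x04]=0x93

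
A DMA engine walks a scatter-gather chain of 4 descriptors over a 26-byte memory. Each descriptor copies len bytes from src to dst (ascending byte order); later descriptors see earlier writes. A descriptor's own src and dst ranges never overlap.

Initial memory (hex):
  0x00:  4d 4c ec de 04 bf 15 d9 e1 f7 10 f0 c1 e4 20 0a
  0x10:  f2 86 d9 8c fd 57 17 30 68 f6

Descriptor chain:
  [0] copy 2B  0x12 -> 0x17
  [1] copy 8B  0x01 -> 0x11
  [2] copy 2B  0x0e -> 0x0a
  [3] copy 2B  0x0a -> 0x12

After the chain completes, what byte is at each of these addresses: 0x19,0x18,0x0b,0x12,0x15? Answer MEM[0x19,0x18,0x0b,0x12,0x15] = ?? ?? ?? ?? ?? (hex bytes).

#0 dst[0x17+2] := {0xd9,0x8c}
#1 dst[0x11+8] := {0x4c,0xec,0xde,0x04,0xbf,0x15,0xd9,0xe1}
#2 dst[0x0a+2] := {0x20,0x0a}
#3 dst[0x12+2] := {0x20,0x0a}
query mem[0x19]=0xf6, mem[0x18]=0xe1, mem[0x0b]=0x0a, mem[0x12]=0x20, mem[0x15]=0xbf

MEM[0x19,0x18,0x0b,0x12,0x15] = f6 e1 0a 20 bf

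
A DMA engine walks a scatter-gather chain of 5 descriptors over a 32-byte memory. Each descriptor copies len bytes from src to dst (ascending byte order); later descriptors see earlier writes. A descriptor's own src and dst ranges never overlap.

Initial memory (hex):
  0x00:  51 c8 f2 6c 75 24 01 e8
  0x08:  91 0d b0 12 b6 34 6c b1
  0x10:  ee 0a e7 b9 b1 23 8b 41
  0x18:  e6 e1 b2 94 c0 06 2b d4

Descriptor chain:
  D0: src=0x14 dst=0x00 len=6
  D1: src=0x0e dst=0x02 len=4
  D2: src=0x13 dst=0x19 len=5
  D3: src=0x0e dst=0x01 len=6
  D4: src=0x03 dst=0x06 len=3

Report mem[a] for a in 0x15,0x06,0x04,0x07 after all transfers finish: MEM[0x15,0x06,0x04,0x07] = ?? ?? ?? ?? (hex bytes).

D0: mem[0x00..0x05] <- [b1 23 8b 41 e6 e1]
D1: mem[0x02..0x05] <- [6c b1 ee 0a]
D2: mem[0x19..0x1d] <- [b9 b1 23 8b 41]
D3: mem[0x01..0x06] <- [6c b1 ee 0a e7 b9]
D4: mem[0x06..0x08] <- [ee 0a e7]
query mem[0x15]=0x23, mem[0x06]=0xee, mem[0x04]=0x0a, mem[0x07]=0x0a

MEM[0x15,0x06,0x04,0x07] = 23 ee 0a 0a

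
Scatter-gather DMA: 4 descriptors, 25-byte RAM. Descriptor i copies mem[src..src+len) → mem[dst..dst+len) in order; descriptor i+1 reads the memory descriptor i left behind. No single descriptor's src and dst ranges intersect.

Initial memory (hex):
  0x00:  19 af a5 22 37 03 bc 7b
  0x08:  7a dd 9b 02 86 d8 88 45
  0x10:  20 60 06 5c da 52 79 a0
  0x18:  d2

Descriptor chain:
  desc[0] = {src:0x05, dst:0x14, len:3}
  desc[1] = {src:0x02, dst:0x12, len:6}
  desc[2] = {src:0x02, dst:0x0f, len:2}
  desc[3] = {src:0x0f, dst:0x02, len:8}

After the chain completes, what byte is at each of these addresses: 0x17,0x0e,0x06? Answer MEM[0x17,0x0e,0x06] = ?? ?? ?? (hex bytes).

[0] 0x05->0x14 len=3 : 03 bc 7b
[1] 0x02->0x12 len=6 : a5 22 37 03 bc 7b
[2] 0x02->0x0f len=2 : a5 22
[3] 0x0f->0x02 len=8 : a5 22 60 a5 22 37 03 bc
query mem[0x17]=0x7b, mem[0x0e]=0x88, mem[0x06]=0x22

MEM[0x17,0x0e,0x06] = 7b 88 22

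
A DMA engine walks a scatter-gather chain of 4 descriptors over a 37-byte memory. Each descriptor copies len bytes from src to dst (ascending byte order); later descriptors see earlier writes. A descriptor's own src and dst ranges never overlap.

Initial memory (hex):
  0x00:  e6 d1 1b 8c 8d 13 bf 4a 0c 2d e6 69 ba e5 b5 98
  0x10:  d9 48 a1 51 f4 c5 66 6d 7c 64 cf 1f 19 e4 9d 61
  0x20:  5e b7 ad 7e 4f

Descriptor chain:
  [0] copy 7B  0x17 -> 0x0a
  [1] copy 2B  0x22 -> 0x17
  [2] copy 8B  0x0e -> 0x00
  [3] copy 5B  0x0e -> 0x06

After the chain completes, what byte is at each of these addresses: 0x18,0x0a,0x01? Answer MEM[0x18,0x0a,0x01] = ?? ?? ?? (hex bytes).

#0 dst[0x0a+7] := {0x6d,0x7c,0x64,0xcf,0x1f,0x19,0xe4}
#1 dst[0x17+2] := {0xad,0x7e}
#2 dst[0x00+8] := {0x1f,0x19,0xe4,0x48,0xa1,0x51,0xf4,0xc5}
#3 dst[0x06+5] := {0x1f,0x19,0xe4,0x48,0xa1}
query mem[0x18]=0x7e, mem[0x0a]=0xa1, mem[0x01]=0x19

MEM[0x18,0x0a,0x01] = 7e a1 19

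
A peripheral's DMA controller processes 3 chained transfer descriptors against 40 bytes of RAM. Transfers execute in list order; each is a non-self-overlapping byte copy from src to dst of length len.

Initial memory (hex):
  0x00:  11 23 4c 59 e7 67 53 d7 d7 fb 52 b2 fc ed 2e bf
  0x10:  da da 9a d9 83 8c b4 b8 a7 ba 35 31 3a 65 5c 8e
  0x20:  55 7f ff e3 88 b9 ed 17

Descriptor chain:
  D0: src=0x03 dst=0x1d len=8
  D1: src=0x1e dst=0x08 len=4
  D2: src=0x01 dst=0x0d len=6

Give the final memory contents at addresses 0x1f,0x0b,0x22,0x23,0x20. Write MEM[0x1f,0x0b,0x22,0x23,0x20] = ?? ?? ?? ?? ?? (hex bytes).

  after D0: wrote 8B at 0x1d = 59e76753d7d7fb52
  after D1: wrote 4B at 0x08 = e76753d7
  after D2: wrote 6B at 0x0d = 234c59e76753
query mem[0x1f]=0x67, mem[0x0b]=0xd7, mem[0x22]=0xd7, mem[0x23]=0xfb, mem[0x20]=0x53

MEM[0x1f,0x0b,0x22,0x23,0x20] = 67 d7 d7 fb 53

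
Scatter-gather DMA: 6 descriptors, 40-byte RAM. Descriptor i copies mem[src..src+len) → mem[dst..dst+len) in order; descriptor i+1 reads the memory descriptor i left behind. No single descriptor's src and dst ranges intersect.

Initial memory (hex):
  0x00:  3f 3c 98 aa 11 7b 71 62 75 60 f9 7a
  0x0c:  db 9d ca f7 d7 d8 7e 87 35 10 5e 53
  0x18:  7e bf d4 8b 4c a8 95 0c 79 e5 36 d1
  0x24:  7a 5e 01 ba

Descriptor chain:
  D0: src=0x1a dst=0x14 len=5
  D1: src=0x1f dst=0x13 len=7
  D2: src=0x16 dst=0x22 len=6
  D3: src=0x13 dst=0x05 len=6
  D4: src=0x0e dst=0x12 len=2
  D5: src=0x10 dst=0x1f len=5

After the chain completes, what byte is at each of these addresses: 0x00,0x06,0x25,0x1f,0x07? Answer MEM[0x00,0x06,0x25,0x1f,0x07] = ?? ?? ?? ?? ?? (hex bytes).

D0: mem[0x14..0x18] <- [d4 8b 4c a8 95]
D1: mem[0x13..0x19] <- [0c 79 e5 36 d1 7a 5e]
D2: mem[0x22..0x27] <- [36 d1 7a 5e d4 8b]
D3: mem[0x05..0x0a] <- [0c 79 e5 36 d1 7a]
D4: mem[0x12..0x13] <- [ca f7]
D5: mem[0x1f..0x23] <- [d7 d8 ca f7 79]
query mem[0x00]=0x3f, mem[0x06]=0x79, mem[0x25]=0x5e, mem[0x1f]=0xd7, mem[0x07]=0xe5

MEM[0x00,0x06,0x25,0x1f,0x07] = 3f 79 5e d7 e5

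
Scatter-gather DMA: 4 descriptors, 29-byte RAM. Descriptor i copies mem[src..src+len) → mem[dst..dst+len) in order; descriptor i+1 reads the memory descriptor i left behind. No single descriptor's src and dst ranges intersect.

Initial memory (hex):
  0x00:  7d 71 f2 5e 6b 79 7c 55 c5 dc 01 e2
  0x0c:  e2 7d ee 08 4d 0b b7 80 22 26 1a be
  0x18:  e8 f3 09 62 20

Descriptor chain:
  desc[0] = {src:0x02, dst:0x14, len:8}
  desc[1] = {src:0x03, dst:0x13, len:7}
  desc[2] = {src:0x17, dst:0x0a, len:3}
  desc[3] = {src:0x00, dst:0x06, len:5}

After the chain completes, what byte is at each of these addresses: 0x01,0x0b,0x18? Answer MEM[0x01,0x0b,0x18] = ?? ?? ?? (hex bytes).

MEM[0x01,0x0b,0x18] = 71 c5 c5

[0] 0x02->0x14 len=8 : f2 5e 6b 79 7c 55 c5 dc
[1] 0x03->0x13 len=7 : 5e 6b 79 7c 55 c5 dc
[2] 0x17->0x0a len=3 : 55 c5 dc
[3] 0x00->0x06 len=5 : 7d 71 f2 5e 6b
query mem[0x01]=0x71, mem[0x0b]=0xc5, mem[0x18]=0xc5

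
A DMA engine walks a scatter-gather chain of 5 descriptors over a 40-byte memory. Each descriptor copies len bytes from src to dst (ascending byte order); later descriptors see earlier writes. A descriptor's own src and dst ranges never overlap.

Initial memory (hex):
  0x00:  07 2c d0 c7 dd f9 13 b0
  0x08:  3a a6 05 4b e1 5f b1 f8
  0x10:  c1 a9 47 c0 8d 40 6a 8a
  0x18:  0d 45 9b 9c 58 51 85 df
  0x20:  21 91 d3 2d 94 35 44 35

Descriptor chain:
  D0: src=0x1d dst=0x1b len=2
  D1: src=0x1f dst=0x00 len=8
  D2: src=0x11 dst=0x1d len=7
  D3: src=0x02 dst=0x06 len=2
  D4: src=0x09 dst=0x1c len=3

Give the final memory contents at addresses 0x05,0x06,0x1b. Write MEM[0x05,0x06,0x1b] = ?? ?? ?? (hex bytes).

[0] 0x1d->0x1b len=2 : 51 85
[1] 0x1f->0x00 len=8 : df 21 91 d3 2d 94 35 44
[2] 0x11->0x1d len=7 : a9 47 c0 8d 40 6a 8a
[3] 0x02->0x06 len=2 : 91 d3
[4] 0x09->0x1c len=3 : a6 05 4b
query mem[0x05]=0x94, mem[0x06]=0x91, mem[0x1b]=0x51

MEM[0x05,0x06,0x1b] = 94 91 51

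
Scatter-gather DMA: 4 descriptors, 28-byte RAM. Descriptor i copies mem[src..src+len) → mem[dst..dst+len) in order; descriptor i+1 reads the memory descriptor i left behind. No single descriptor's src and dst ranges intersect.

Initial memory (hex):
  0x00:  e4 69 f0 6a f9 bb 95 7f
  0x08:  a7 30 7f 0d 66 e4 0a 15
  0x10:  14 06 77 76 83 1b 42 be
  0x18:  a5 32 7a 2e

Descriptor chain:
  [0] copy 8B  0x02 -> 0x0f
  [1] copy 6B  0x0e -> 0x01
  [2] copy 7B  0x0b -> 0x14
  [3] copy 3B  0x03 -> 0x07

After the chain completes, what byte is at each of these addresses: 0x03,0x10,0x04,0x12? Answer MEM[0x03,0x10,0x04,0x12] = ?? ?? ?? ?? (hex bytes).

D0: mem[0x0f..0x16] <- [f0 6a f9 bb 95 7f a7 30]
D1: mem[0x01..0x06] <- [0a f0 6a f9 bb 95]
D2: mem[0x14..0x1a] <- [0d 66 e4 0a f0 6a f9]
D3: mem[0x07..0x09] <- [6a f9 bb]
query mem[0x03]=0x6a, mem[0x10]=0x6a, mem[0x04]=0xf9, mem[0x12]=0xbb

MEM[0x03,0x10,0x04,0x12] = 6a 6a f9 bb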